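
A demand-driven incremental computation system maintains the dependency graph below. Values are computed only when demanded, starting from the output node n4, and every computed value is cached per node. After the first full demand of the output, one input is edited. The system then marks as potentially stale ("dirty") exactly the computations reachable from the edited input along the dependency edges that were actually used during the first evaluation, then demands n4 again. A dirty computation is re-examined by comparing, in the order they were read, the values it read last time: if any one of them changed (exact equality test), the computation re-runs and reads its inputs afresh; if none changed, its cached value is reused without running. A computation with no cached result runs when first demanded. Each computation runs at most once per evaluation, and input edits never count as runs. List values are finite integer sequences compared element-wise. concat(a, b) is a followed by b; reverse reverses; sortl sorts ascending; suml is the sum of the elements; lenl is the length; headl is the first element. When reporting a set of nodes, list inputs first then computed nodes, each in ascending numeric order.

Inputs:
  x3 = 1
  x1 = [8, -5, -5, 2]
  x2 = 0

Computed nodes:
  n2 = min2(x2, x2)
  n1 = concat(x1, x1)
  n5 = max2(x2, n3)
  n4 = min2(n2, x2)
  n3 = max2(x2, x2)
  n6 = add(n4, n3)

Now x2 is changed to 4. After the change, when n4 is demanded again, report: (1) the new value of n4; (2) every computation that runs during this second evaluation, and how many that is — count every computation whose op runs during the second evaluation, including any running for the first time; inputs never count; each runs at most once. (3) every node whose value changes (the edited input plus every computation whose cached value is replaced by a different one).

New value of n4: 4.
Computations that run: n2, n4 — 2 in total.
Values that change: x2, n2, n4.

First evaluation (everything demanded from the output):
  n2 = min2(0, 0) = 0
  n4 = min2(0, 0) = 0

Propagation after the edit:
  n2: runs — x2 0->4; x2 0->4; result 4.
  n4: runs — n2 0->4; x2 0->4; result 4.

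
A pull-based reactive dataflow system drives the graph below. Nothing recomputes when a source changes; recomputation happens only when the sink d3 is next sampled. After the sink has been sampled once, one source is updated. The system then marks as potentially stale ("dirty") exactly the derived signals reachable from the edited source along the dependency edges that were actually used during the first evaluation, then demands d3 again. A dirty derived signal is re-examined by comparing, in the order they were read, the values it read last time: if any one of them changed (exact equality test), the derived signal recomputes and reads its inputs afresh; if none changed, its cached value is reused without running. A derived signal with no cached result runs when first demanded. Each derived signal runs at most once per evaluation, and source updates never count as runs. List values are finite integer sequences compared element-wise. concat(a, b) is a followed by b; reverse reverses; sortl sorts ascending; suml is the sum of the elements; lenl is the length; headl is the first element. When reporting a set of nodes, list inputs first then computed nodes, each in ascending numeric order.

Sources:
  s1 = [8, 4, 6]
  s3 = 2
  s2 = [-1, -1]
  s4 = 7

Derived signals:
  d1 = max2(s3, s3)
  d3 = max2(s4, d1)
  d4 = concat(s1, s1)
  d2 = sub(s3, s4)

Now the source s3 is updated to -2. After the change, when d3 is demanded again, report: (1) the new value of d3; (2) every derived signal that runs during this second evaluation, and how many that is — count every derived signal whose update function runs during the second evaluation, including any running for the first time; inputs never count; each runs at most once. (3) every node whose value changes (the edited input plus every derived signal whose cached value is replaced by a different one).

First evaluation (everything demanded from the output):
  d1 = max2(2, 2) = 2
  d3 = max2(7, 2) = 7

Propagation after the edit:
  d1: runs — s3 2->-2; s3 2->-2; result -2.
  d3: runs — d1 2->-2; result 7 (same value as before).

New value of d3: 7.
Derived signals that run: d1, d3 — 2 in total.
Values that change: s3, d1.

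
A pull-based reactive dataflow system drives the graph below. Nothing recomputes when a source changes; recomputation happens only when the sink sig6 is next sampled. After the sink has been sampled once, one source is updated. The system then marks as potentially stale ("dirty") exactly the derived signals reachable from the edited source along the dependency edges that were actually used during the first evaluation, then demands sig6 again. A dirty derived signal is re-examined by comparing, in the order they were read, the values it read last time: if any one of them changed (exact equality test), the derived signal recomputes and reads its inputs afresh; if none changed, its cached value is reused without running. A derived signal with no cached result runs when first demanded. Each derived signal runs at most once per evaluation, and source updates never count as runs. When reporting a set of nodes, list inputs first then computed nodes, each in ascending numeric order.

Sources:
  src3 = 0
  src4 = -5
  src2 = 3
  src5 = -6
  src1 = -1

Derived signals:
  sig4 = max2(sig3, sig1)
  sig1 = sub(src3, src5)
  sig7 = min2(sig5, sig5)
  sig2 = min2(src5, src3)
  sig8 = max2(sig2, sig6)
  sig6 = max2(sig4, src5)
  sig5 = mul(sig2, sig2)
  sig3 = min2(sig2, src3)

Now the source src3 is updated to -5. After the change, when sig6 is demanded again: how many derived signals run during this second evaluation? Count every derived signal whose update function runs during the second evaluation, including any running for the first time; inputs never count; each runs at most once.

Derived signals that run: sig1, sig2, sig3, sig4, sig6 — 5 in total.

First evaluation (everything demanded from the output):
  sig1 = sub(0, -6) = 6
  sig2 = min2(-6, 0) = -6
  sig3 = min2(-6, 0) = -6
  sig4 = max2(-6, 6) = 6
  sig6 = max2(6, -6) = 6

Propagation after the edit:
  sig1: runs — src3 0->-5; result 1.
  sig2: runs — src3 0->-5; result -6 (same value as before).
  sig3: runs — src3 0->-5; result -6 (same value as before).
  sig4: runs — sig1 6->1; result 1.
  sig6: runs — sig4 6->1; result 1.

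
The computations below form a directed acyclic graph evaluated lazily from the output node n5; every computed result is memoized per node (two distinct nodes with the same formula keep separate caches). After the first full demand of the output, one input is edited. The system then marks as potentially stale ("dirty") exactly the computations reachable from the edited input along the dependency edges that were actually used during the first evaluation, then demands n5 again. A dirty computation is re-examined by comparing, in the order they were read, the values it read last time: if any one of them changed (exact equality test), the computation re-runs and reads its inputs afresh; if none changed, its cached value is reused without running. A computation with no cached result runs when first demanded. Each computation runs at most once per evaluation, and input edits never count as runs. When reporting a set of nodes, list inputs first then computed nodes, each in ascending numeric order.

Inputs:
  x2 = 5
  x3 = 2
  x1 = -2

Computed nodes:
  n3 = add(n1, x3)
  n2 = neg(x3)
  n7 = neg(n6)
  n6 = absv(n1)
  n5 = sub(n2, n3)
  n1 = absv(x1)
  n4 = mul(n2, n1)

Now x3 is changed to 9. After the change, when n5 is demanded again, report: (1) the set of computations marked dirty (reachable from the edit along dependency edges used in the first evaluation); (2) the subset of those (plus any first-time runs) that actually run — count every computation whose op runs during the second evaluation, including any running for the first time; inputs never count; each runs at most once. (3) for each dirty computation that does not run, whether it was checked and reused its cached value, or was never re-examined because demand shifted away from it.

First demand of the output computes:
  n1 = absv(-2) = 2
  n2 = neg(2) = -2
  n3 = add(2, 2) = 4
  n5 = sub(-2, 4) = -6

After the edit, cleaning proceeds:
  n2: a read changed (x3 2->9) — executes, giving -9.
  n3: a read changed (x3 2->9) — executes, giving 11.
  n5: a read changed (n2 -2->-9; n3 4->11) — executes, giving -20.

The edit dirties: n2, n3, n5.
3 computations run: n2, n3, n5.
No dirty computation escaped a run.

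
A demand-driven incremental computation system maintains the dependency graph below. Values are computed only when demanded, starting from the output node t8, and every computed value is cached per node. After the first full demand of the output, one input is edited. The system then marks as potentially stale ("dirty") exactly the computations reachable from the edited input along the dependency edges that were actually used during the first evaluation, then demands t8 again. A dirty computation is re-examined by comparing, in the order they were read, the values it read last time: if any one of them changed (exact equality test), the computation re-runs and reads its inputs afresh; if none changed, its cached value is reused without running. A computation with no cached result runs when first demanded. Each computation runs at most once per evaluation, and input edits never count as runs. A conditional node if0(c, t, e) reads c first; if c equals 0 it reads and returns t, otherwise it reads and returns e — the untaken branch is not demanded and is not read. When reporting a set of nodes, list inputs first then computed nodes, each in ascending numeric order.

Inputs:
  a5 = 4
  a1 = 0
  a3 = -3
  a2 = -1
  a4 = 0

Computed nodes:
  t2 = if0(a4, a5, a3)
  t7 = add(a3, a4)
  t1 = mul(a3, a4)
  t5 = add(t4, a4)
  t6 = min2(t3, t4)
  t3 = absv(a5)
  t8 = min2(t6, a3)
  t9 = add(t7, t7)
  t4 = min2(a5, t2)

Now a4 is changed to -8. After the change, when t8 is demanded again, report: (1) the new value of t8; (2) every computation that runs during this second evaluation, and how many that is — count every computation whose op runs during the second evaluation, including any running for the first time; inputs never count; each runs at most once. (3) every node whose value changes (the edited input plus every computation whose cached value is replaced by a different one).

New value of t8: -3.
Computations that run: t2, t4, t6, t8 — 4 in total.
Values that change: a4, t2, t4, t6.

First evaluation (everything demanded from the output):
  t2 = if0(a4=0 -> then branch a5) = 4
  t3 = absv(4) = 4
  t4 = min2(4, 4) = 4
  t6 = min2(4, 4) = 4
  t8 = min2(4, -3) = -3

Propagation after the edit:
  t2: runs — a4 0->-8; result -3.
  t4: runs — t2 4->-3; result -3.
  t6: runs — t4 4->-3; result -3.
  t8: runs — t6 4->-3; result -3 (same value as before).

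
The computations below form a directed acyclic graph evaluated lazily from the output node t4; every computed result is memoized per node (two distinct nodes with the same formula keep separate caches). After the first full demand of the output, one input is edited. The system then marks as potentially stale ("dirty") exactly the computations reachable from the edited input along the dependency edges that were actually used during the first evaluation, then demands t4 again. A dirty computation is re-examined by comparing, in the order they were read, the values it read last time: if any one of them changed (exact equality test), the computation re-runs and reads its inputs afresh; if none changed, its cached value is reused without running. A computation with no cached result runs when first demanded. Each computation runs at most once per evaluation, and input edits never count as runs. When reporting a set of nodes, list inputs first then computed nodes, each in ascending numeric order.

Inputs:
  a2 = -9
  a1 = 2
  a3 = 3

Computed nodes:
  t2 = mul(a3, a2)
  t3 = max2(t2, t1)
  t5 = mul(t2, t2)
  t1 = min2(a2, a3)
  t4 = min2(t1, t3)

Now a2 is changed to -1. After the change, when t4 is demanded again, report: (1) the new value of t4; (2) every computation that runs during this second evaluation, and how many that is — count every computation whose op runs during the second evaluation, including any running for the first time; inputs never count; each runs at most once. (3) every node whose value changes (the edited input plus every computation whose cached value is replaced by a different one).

First demand of the output computes:
  t1 = min2(-9, 3) = -9
  t2 = mul(3, -9) = -27
  t3 = max2(-27, -9) = -9
  t4 = min2(-9, -9) = -9

After the edit, cleaning proceeds:
  t1: a read changed (a2 -9->-1) — executes, giving -1.
  t2: a read changed (a2 -9->-1) — executes, giving -3.
  t3: a read changed (t2 -27->-3; t1 -9->-1) — executes, giving -1.
  t4: a read changed (t1 -9->-1; t3 -9->-1) — executes, giving -1.

Demanding t4 again yields -1.
4 computations run: t1, t2, t3, t4.
The nodes whose values change: a2, t1, t2, t3, t4.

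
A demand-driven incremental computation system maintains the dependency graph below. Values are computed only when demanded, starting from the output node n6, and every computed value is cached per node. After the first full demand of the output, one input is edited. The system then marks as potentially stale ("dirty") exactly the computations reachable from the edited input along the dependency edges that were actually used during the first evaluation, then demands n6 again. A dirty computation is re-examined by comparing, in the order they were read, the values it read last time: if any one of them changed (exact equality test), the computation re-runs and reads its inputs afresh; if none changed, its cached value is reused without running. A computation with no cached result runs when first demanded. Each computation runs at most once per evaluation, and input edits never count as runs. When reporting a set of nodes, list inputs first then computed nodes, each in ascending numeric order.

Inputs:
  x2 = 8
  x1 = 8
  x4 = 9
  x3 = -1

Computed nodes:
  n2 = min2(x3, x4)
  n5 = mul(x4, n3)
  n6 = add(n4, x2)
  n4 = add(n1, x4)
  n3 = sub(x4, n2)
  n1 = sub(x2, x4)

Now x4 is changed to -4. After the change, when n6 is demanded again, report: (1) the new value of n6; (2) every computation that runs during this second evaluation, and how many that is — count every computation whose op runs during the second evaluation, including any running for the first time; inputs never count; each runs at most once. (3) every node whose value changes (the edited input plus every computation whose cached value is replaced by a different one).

First evaluation (everything demanded from the output):
  n1 = sub(8, 9) = -1
  n4 = add(-1, 9) = 8
  n6 = add(8, 8) = 16

Propagation after the edit:
  n1: runs — x4 9->-4; result 12.
  n4: runs — n1 -1->12; x4 9->-4; result 8 (same value as before).
  n6: checked — values it read are unchanged (n4 unchanged, x2 unchanged); reused cached 16 without running.

Key observation: the change is absorbed at n4 — it re-runs but produces the same value, and the output's value is unchanged.

New value of n6: 16.
Computations that run: n1, n4 — 2 in total.
Values that change: x4, n1.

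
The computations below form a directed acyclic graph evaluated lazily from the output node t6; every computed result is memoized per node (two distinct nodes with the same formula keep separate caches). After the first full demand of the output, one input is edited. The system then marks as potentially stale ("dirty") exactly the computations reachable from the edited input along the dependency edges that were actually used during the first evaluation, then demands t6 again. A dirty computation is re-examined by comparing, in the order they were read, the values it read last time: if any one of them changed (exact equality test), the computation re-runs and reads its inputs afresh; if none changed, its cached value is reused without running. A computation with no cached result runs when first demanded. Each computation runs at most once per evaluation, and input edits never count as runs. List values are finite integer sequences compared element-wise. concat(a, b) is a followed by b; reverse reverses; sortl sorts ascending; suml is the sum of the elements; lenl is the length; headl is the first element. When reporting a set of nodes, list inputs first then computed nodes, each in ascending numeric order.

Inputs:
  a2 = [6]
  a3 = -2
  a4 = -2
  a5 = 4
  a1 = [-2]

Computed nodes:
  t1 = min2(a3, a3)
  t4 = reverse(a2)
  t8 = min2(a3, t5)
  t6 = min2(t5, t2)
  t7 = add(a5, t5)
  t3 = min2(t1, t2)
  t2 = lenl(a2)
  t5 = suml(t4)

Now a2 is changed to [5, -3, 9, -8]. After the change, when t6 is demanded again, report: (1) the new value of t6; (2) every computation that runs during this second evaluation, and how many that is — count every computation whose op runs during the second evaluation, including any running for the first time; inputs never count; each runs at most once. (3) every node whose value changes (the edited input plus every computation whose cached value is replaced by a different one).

Demanding t6 again yields 3.
4 computations run: t2, t4, t5, t6.
The nodes whose values change: a2, t2, t4, t5, t6.

First demand of the output computes:
  t2 = lenl([6]) = 1
  t4 = reverse([6]) = [6]
  t5 = suml([6]) = 6
  t6 = min2(6, 1) = 1

After the edit, cleaning proceeds:
  t2: a read changed (a2 [6]->[5, -3, 9, -8]) — executes, giving 4.
  t4: a read changed (a2 [6]->[5, -3, 9, -8]) — executes, giving [-8, 9, -3, 5].
  t5: a read changed (t4 [6]->[-8, 9, -3, 5]) — executes, giving 3.
  t6: a read changed (t5 6->3; t2 1->4) — executes, giving 3.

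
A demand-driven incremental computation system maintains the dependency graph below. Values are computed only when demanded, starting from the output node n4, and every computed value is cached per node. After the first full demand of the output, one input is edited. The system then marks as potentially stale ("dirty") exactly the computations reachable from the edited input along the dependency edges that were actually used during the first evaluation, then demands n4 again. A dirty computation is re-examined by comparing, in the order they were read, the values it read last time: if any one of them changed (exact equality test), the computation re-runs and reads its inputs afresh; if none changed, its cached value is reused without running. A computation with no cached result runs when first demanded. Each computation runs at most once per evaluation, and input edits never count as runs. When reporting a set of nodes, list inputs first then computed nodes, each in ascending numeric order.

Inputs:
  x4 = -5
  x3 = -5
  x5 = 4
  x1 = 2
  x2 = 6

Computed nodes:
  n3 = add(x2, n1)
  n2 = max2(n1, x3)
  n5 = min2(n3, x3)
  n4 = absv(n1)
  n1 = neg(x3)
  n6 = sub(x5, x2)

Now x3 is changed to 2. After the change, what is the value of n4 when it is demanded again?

First evaluation (everything demanded from the output):
  n1 = neg(-5) = 5
  n4 = absv(5) = 5

Propagation after the edit:
  n1: runs — x3 -5->2; result -2.
  n4: runs — n1 5->-2; result 2.

New value of n4: 2.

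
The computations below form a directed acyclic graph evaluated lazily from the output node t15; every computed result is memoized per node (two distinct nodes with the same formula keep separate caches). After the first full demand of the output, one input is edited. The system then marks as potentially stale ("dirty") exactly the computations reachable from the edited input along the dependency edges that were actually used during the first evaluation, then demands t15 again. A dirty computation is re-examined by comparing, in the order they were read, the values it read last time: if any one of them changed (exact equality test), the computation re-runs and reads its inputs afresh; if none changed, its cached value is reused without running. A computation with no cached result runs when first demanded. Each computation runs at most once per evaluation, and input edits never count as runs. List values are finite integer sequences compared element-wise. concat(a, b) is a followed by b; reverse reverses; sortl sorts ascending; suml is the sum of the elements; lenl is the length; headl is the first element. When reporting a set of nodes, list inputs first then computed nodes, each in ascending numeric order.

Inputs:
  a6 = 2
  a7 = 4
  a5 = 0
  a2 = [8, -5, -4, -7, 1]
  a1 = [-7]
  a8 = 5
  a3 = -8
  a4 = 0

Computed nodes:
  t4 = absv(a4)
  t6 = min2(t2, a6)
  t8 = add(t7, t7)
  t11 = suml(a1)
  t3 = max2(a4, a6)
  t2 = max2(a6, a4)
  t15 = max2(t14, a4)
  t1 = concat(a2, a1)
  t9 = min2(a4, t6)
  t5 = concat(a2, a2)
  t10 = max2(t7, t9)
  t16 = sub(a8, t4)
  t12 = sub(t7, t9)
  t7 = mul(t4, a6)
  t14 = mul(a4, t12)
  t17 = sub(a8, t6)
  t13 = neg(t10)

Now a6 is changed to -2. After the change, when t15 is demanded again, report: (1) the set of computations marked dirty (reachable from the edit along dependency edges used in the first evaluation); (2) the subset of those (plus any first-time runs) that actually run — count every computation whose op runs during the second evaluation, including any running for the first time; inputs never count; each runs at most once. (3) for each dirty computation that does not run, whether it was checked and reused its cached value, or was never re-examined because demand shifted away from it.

First demand of the output computes:
  t2 = max2(2, 0) = 2
  t4 = absv(0) = 0
  t6 = min2(2, 2) = 2
  t7 = mul(0, 2) = 0
  t9 = min2(0, 2) = 0
  t12 = sub(0, 0) = 0
  t14 = mul(0, 0) = 0
  t15 = max2(0, 0) = 0

After the edit, cleaning proceeds:
  t2: a read changed (a6 2->-2) — executes, giving 0.
  t6: a read changed (t2 2->0; a6 2->-2) — executes, giving -2.
  t7: a read changed (a6 2->-2) — executes, giving 0 — identical to its old value.
  t9: a read changed (t6 2->-2) — executes, giving -2.
  t12: a read changed (t9 0->-2) — executes, giving 2.
  t14: a read changed (t12 0->2) — executes, giving 0 — identical to its old value.
  t15: dirty, but its reads are unchanged (t14 unchanged, a4 unchanged); cached 0 stands.

Note where the cutoff bites: t15 is checked, finds nothing changed, and keeps its cache.

The edit dirties: t2, t6, t7, t9, t12, t14, t15.
6 computations run: t2, t6, t7, t9, t12, t14.
Cache hits after checking: t15.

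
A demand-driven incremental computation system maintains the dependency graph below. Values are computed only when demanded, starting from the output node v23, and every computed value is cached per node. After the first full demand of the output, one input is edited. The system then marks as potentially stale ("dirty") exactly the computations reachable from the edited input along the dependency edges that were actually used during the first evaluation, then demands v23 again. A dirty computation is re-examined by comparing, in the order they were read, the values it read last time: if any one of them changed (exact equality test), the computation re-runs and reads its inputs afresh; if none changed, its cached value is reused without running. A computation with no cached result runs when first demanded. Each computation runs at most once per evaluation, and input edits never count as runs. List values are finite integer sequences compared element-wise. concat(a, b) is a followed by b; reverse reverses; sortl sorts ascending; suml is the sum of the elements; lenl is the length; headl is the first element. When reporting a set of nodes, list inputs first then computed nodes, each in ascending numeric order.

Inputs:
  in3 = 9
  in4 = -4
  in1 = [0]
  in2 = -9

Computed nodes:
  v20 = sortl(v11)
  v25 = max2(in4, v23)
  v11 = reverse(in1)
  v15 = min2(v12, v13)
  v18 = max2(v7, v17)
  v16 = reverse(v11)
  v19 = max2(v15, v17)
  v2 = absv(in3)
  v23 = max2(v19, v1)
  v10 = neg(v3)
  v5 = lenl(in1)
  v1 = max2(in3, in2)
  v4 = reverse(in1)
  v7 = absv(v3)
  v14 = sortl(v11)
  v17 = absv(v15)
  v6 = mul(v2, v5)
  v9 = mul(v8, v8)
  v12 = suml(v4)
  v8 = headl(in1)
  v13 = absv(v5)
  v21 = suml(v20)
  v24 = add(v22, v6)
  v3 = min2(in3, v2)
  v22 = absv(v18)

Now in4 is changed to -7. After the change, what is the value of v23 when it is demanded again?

New value of v23: 9.
Key observation: in4 is never demanded by the output, so the edit triggers no recomputation at all.

First evaluation (everything demanded from the output):
  v1 = max2(9, -9) = 9
  v4 = reverse([0]) = [0]
  v5 = lenl([0]) = 1
  v12 = suml([0]) = 0
  v13 = absv(1) = 1
  v15 = min2(0, 1) = 0
  v17 = absv(0) = 0
  v19 = max2(0, 0) = 0
  v23 = max2(0, 9) = 9

Propagation after the edit:
  in4 feeds no computation that the output demands — nothing is marked dirty and nothing runs.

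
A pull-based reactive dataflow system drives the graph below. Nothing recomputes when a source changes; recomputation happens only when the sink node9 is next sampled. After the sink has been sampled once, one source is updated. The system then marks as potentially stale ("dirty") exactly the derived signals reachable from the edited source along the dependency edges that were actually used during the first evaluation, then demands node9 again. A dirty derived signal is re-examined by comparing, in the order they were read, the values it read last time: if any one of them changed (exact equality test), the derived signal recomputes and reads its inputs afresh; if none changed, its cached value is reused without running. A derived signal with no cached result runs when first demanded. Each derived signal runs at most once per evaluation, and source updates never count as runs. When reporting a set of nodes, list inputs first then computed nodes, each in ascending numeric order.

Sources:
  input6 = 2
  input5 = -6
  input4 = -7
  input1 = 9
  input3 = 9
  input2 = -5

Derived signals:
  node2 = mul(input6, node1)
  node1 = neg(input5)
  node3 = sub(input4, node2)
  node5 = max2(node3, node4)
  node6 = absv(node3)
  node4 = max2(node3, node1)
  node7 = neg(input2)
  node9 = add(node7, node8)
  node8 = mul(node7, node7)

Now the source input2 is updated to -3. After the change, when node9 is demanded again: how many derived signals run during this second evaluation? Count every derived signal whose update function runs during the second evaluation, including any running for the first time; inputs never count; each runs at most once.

Derived signals that run: node7, node8, node9 — 3 in total.

First evaluation (everything demanded from the output):
  node7 = neg(-5) = 5
  node8 = mul(5, 5) = 25
  node9 = add(5, 25) = 30

Propagation after the edit:
  node7: runs — input2 -5->-3; result 3.
  node8: runs — node7 5->3; node7 5->3; result 9.
  node9: runs — node7 5->3; node8 25->9; result 12.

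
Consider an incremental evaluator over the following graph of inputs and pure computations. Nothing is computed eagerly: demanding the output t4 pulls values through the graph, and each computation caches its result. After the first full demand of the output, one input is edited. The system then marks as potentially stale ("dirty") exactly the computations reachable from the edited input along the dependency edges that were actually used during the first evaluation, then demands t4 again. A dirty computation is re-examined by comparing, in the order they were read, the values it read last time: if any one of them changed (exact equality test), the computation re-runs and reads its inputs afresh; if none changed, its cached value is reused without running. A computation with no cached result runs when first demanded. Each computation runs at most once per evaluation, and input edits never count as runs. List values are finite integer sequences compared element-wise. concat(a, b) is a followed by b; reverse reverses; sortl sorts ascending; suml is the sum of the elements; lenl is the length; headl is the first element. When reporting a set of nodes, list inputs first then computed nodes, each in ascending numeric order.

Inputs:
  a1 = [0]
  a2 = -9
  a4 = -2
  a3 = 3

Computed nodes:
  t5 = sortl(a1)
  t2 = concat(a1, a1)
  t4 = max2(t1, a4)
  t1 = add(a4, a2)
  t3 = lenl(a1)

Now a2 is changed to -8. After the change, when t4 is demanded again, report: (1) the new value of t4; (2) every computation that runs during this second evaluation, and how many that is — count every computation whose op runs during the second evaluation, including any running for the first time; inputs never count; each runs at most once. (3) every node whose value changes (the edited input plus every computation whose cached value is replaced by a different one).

t4 now evaluates to -2.
Run set: t1, t4 (2 run).
Changed values: a2, t1.

Initial pass — values computed on the first demand:
  t1 = add(-2, -9) = -11
  t4 = max2(-11, -2) = -2

Second demand — change propagation:
  t1: re-runs because a2 -9->-8; new result -10.
  t4: re-runs because t1 -11->-10; new result -2 (unchanged).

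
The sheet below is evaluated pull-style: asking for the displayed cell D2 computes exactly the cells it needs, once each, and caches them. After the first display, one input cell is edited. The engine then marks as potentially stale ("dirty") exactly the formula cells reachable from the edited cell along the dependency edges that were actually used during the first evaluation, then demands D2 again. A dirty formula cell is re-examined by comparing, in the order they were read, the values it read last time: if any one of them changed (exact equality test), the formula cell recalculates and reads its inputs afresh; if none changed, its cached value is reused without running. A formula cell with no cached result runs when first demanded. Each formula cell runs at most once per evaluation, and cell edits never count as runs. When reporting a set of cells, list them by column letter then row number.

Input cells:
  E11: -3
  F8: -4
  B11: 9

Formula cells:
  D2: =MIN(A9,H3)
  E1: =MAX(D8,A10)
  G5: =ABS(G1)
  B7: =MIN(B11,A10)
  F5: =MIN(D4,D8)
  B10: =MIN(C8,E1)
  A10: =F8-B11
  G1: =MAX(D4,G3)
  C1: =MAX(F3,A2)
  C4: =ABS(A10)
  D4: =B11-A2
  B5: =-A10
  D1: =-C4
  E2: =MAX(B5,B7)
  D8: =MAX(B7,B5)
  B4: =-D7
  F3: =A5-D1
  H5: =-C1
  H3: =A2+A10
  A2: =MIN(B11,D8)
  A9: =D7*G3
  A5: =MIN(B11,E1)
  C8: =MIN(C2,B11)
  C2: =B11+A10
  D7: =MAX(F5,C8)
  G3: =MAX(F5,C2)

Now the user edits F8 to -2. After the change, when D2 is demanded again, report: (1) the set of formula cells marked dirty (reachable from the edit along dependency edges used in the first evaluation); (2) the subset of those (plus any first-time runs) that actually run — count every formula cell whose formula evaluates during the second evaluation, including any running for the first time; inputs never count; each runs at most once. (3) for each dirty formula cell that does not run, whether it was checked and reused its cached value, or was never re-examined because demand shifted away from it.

First demand of the output computes:
  A10 = -4 - 9 = -13
  B5 = -(-13) = 13
  B7 = MIN(9, -13) = -13
  C2 = 9 + -13 = -4
  C8 = MIN(-4, 9) = -4
  D8 = MAX(-13, 13) = 13
  A2 = MIN(9, 13) = 9
  D4 = 9 - 9 = 0
  F5 = MIN(0, 13) = 0
  D7 = MAX(0, -4) = 0
  G3 = MAX(0, -4) = 0
  A9 = 0 * 0 = 0
  H3 = 9 + -13 = -4
  D2 = MIN(0, -4) = -4

After the edit, cleaning proceeds:
  A10: a read changed (F8 -4->-2) — executes, giving -11.
  B5: a read changed (A10 -13->-11) — executes, giving 11.
  B7: a read changed (A10 -13->-11) — executes, giving -11.
  C2: a read changed (A10 -13->-11) — executes, giving -2.
  C8: a read changed (C2 -4->-2) — executes, giving -2.
  D8: a read changed (B7 -13->-11; B5 13->11) — executes, giving 11.
  A2: a read changed (D8 13->11) — executes, giving 9 — identical to its old value.
  D4: dirty, but its reads are unchanged (B11 unchanged, A2 unchanged); cached 0 stands.
  F5: a read changed (D8 13->11) — executes, giving 0 — identical to its old value.
  D7: a read changed (C8 -4->-2) — executes, giving 0 — identical to its old value.
  G3: a read changed (C2 -4->-2) — executes, giving 0 — identical to its old value.
  A9: dirty, but its reads are unchanged (D7 unchanged, G3 unchanged); cached 0 stands.
  H3: a read changed (A10 -13->-11) — executes, giving -2.
  D2: a read changed (H3 -4->-2) — executes, giving -2.

Note where the cutoff bites: D4 is checked, finds nothing changed, and keeps its cache.

The edit dirties: A2, A9, A10, B5, B7, C2, C8, D2, D4, D7, D8, F5, G3, H3.
12 formula cells run: A2, A10, B5, B7, C2, C8, D2, D7, D8, F5, G3, H3.
Cache hits after checking: A9, D4.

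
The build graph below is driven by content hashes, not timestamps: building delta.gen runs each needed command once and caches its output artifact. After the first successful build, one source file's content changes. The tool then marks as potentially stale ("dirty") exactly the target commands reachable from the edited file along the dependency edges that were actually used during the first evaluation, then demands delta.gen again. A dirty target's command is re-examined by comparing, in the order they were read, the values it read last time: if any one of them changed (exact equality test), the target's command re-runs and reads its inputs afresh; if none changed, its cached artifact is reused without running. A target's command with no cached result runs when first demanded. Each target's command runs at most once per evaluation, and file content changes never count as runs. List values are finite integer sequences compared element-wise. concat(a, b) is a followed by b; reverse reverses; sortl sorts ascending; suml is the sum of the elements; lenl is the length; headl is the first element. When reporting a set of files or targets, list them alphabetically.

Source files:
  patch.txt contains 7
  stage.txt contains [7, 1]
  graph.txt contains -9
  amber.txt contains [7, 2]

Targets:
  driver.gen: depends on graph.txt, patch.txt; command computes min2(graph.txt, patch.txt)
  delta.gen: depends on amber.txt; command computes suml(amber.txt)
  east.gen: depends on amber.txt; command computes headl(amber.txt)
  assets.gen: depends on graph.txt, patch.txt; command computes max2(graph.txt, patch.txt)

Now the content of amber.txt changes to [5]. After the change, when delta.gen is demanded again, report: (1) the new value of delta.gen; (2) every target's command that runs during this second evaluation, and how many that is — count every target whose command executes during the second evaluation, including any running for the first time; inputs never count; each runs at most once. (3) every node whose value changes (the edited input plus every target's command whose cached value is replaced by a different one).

Initial pass — values computed on the first demand:
  delta.gen = suml([7, 2]) = 9

Second demand — change propagation:
  delta.gen: re-runs because amber.txt [7, 2]->[5]; new result 5.

delta.gen now evaluates to 5.
Run set: delta.gen (1 run).
Changed values: amber.txt, delta.gen.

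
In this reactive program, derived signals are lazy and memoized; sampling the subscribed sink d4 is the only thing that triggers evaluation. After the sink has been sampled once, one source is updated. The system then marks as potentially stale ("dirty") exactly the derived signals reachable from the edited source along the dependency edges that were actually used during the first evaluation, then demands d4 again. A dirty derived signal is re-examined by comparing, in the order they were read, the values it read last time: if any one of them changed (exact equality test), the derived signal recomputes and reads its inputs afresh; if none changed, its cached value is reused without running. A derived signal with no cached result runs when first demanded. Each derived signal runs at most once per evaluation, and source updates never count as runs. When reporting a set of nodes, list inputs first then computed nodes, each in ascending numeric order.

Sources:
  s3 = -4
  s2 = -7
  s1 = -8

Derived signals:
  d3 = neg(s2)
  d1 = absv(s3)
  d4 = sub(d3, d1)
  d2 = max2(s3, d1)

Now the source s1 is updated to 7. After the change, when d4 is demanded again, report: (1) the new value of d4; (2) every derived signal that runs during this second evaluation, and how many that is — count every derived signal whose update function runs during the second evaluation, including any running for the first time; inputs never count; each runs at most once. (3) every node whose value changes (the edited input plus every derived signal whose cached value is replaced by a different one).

Demanding d4 again yields 3.
0 derived signals run: none.
The nodes whose values change: s1.
Note the shortcut — nothing in the graph depends on s1 at all, so no recomputation happens.

First demand of the output computes:
  d1 = absv(-4) = 4
  d3 = neg(-7) = 7
  d4 = sub(7, 4) = 3

After the edit, cleaning proceeds:
  no node depends on s1 at all; the second demand re-runs nothing.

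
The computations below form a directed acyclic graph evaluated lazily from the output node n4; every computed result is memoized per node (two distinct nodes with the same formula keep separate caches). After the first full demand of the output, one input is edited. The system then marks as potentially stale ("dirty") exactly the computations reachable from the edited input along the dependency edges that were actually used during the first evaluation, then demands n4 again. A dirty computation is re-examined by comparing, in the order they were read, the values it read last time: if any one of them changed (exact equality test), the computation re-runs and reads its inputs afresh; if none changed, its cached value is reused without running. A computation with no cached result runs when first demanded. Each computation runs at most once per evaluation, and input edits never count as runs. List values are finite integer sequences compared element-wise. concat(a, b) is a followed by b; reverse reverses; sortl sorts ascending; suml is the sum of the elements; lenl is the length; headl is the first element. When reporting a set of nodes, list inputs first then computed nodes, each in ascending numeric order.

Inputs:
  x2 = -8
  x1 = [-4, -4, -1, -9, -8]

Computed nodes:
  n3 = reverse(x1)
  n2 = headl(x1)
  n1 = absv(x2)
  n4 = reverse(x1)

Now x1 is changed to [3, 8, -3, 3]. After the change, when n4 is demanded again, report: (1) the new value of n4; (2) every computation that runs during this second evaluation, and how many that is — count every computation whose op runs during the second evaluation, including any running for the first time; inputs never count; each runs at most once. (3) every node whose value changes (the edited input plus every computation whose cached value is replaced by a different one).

Demanding n4 again yields [3, -3, 8, 3].
1 computations run: n4.
The nodes whose values change: x1, n4.

First demand of the output computes:
  n4 = reverse([-4, -4, -1, -9, -8]) = [-8, -9, -1, -4, -4]

After the edit, cleaning proceeds:
  n4: a read changed (x1 [-4, -4, -1, -9, -8]->[3, 8, -3, 3]) — executes, giving [3, -3, 8, 3].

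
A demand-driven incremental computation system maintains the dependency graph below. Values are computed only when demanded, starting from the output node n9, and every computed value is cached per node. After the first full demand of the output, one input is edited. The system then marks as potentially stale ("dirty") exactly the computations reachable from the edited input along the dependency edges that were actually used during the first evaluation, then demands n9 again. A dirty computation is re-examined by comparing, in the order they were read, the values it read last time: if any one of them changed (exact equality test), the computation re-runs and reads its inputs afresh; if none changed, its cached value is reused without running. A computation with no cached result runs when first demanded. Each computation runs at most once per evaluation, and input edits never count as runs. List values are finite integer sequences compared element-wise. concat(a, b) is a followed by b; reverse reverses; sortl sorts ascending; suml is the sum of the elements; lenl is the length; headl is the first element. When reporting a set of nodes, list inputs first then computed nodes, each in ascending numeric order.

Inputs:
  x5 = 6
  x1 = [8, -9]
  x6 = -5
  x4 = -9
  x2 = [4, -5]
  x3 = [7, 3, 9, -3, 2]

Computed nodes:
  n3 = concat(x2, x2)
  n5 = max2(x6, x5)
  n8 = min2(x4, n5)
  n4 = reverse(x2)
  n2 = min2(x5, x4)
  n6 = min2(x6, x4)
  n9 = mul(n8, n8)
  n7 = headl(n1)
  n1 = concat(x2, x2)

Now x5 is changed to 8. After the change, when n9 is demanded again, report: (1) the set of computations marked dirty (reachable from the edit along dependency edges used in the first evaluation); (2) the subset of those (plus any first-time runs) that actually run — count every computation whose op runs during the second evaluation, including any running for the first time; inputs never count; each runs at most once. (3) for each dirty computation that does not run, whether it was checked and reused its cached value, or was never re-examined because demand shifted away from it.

First evaluation (everything demanded from the output):
  n5 = max2(-5, 6) = 6
  n8 = min2(-9, 6) = -9
  n9 = mul(-9, -9) = 81

Propagation after the edit:
  n5: runs — x5 6->8; result 8.
  n8: runs — n5 6->8; result -9 (same value as before).
  n9: checked — values it read are unchanged (n8 unchanged, n8 unchanged); reused cached 81 without running.

Key observation: the change is absorbed at n8 — it re-runs but produces the same value, and the output's value is unchanged.

Marked dirty: n5, n8, n9.
Computations that run: n5, n8 — 2 in total.
Checked but reused from cache: n9.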